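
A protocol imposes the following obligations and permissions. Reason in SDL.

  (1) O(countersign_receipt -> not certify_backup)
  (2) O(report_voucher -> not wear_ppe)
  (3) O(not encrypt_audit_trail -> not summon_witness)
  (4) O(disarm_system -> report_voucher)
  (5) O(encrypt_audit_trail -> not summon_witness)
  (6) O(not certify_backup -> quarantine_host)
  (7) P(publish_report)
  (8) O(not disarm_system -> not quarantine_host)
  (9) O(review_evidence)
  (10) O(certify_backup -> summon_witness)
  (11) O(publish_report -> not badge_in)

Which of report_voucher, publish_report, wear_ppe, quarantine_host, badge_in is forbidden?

Premises 3 and 5 cover both cases: O(not encrypt_audit_trail -> not summon_witness) and O(encrypt_audit_trail -> not summon_witness). Since not encrypt_audit_trail ∨ encrypt_audit_trail is a tautology, O(not summon_witness) follows.
Premise 10, O(certify_backup -> summon_witness), contraposes to O(not summon_witness -> not certify_backup); with O(not summon_witness) we get O(not certify_backup).
From O(not certify_backup) and premise 6, O(not certify_backup -> quarantine_host), we obtain O(quarantine_host).
The contrapositive of premise 8 (O(not disarm_system -> not quarantine_host)) is O(quarantine_host -> disarm_system), and O(quarantine_host) is already established, so O(disarm_system).
Applying K to premise 4 (O(disarm_system -> report_voucher)) and O(disarm_system) yields O(report_voucher).
From O(report_voucher) and premise 2, O(report_voucher -> not wear_ppe), we obtain O(not wear_ppe).
So O(not wear_ppe) holds, i.e. wear_ppe is forbidden. None of the other listed options is forbidden under the premises.

wear_ppe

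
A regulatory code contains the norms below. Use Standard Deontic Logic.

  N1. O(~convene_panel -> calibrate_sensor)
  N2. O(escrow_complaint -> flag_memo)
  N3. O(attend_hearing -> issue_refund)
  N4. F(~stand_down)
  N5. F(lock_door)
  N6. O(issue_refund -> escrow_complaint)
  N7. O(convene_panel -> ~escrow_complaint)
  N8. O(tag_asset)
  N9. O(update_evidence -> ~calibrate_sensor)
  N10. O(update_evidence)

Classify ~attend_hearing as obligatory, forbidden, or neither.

Premise 10 states O(update_evidence) outright.
Applying K to premise 9 (O(update_evidence -> ~calibrate_sensor)) and O(update_evidence) yields O(~calibrate_sensor).
Premise 1, O(~convene_panel -> calibrate_sensor), contraposes to O(~calibrate_sensor -> convene_panel); with O(~calibrate_sensor) we get O(convene_panel).
With premise 7, O(convene_panel -> ~escrow_complaint), the K-axiom yields O(~escrow_complaint).
Premise 6 is O(issue_refund -> escrow_complaint); contrapositively O(~escrow_complaint -> ~issue_refund). Since O(~escrow_complaint) holds, K gives O(~issue_refund).
The contrapositive of premise 3 (O(attend_hearing -> issue_refund)) is O(~issue_refund -> ~attend_hearing), and O(~issue_refund) is already established, so O(~attend_hearing).
Premises 2, 4, 5, 8 do not contribute to this derivation.
Hence ~attend_hearing is obligatory.

Obligatory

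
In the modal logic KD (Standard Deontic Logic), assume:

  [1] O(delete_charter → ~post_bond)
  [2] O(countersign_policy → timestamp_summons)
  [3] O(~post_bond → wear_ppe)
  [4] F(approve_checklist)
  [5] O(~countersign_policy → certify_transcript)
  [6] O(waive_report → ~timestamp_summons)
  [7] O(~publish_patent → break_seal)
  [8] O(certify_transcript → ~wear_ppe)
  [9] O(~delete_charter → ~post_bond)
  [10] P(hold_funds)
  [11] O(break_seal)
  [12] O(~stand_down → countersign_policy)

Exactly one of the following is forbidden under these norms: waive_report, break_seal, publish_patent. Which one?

By case analysis on ~delete_charter: premise 9 gives O(~delete_charter → ~post_bond) and premise 1 gives O(delete_charter → ~post_bond), so O(~post_bond) either way.
From O(~post_bond) and premise 3, O(~post_bond → wear_ppe), we obtain O(wear_ppe).
Premise 8 is O(certify_transcript → ~wear_ppe); contrapositively O(wear_ppe → ~certify_transcript). Since O(wear_ppe) holds, K gives O(~certify_transcript).
Premise 5, O(~countersign_policy → certify_transcript), contraposes to O(~certify_transcript → countersign_policy); with O(~certify_transcript) we get O(countersign_policy).
Applying K to premise 2 (O(countersign_policy → timestamp_summons)) and O(countersign_policy) yields O(timestamp_summons).
Premise 6, O(waive_report → ~timestamp_summons), contraposes to O(timestamp_summons → ~waive_report); with O(timestamp_summons) we get O(~waive_report).
So O(~waive_report) holds, i.e. waive_report is forbidden. None of the other listed options is forbidden under the premises.

waive_report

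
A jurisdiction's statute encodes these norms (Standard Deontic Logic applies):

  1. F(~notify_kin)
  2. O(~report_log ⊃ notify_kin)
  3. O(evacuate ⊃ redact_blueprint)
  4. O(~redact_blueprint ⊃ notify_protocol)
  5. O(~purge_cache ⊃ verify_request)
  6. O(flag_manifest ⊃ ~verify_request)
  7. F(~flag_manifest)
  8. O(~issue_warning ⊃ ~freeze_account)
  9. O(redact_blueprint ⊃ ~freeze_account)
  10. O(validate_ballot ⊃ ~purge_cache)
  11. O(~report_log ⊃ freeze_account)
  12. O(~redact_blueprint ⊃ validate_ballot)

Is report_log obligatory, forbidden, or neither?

Obligatory

Premise 7, F(~flag_manifest), is equivalent to O(flag_manifest).
From O(flag_manifest) and premise 6, O(flag_manifest ⊃ ~verify_request), we obtain O(~verify_request).
Premise 5 is O(~purge_cache ⊃ verify_request); contrapositively O(~verify_request ⊃ purge_cache). Since O(~verify_request) holds, K gives O(purge_cache).
The contrapositive of premise 10 (O(validate_ballot ⊃ ~purge_cache)) is O(purge_cache ⊃ ~validate_ballot), and O(purge_cache) is already established, so O(~validate_ballot).
The contrapositive of premise 12 (O(~redact_blueprint ⊃ validate_ballot)) is O(~validate_ballot ⊃ redact_blueprint), and O(~validate_ballot) is already established, so O(redact_blueprint).
Premise 9 is O(redact_blueprint ⊃ ~freeze_account); since O(redact_blueprint), deontic closure gives O(~freeze_account).
The contrapositive of premise 11 (O(~report_log ⊃ freeze_account)) is O(~freeze_account ⊃ report_log), and O(~freeze_account) is already established, so O(report_log).
Premises 1, 2, 3, 4, 8 do not contribute to this derivation.
Hence report_log is obligatory.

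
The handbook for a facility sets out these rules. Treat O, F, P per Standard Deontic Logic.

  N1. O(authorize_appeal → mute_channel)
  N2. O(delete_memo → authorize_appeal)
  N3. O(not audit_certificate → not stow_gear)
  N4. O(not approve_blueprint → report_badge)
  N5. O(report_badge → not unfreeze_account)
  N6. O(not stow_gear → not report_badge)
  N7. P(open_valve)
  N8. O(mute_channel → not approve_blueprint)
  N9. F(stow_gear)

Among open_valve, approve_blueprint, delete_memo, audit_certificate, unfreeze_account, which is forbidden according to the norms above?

delete_memo

Premise 9 is F(stow_gear), i.e. O(not stow_gear).
Premise 6 is O(not stow_gear → not report_badge); since O(not stow_gear), deontic closure gives O(not report_badge).
Premise 4, O(not approve_blueprint → report_badge), contraposes to O(not report_badge → approve_blueprint); with O(not report_badge) we get O(approve_blueprint).
Premise 8 is O(mute_channel → not approve_blueprint); contrapositively O(approve_blueprint → not mute_channel). Since O(approve_blueprint) holds, K gives O(not mute_channel).
Premise 1, O(authorize_appeal → mute_channel), contraposes to O(not mute_channel → not authorize_appeal); with O(not mute_channel) we get O(not authorize_appeal).
Premise 2, O(delete_memo → authorize_appeal), contraposes to O(not authorize_appeal → not delete_memo); with O(not authorize_appeal) we get O(not delete_memo).
So O(not delete_memo) holds, i.e. delete_memo is forbidden. None of the other listed options is forbidden under the premises.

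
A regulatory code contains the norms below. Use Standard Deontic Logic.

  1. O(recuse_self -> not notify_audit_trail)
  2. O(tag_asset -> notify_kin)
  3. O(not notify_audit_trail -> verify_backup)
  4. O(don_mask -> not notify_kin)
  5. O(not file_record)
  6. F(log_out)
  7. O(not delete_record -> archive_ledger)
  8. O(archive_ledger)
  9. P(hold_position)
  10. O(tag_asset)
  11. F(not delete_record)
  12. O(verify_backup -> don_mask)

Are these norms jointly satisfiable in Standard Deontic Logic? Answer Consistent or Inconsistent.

Consistent

Premise 7 is O(not delete_record -> archive_ledger); even if O(archive_ledger) held, inferring O(not delete_record) would be affirming the consequent — invalid.
So O(not delete_record) is not derivable, and the apparent clash with O(delete_record) does not arise.
A world satisfying every obligation exists (e.g. archive_ledger=true, delete_record=true, don_mask=false, file_record=false, hold_position=false, log_out=false, notify_audit_trail=true, notify_kin=true, recuse_self=false, tag_asset=true, verify_backup=false); no atom is both obligatory and forbidden, so the set is consistent.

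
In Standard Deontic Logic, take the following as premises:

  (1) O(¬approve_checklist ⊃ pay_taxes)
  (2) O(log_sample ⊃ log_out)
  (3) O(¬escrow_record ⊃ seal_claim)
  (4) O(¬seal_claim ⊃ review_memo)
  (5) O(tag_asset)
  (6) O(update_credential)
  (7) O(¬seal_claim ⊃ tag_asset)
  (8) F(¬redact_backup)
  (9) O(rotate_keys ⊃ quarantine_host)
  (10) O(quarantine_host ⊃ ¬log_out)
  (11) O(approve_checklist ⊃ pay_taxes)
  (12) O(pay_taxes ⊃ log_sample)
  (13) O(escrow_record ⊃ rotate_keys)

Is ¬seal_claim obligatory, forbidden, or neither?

By case analysis on approve_checklist: premise 11 gives O(approve_checklist ⊃ pay_taxes) and premise 1 gives O(¬approve_checklist ⊃ pay_taxes), so O(pay_taxes) either way.
With premise 12, O(pay_taxes ⊃ log_sample), the K-axiom yields O(log_sample).
From O(log_sample) and premise 2, O(log_sample ⊃ log_out), we obtain O(log_out).
The contrapositive of premise 10 (O(quarantine_host ⊃ ¬log_out)) is O(log_out ⊃ ¬quarantine_host), and O(log_out) is already established, so O(¬quarantine_host).
The contrapositive of premise 9 (O(rotate_keys ⊃ quarantine_host)) is O(¬quarantine_host ⊃ ¬rotate_keys), and O(¬quarantine_host) is already established, so O(¬rotate_keys).
Premise 13, O(escrow_record ⊃ rotate_keys), contraposes to O(¬rotate_keys ⊃ ¬escrow_record); with O(¬rotate_keys) we get O(¬escrow_record).
With premise 3, O(¬escrow_record ⊃ seal_claim), the K-axiom yields O(seal_claim).
Premises 4, 5, 6, 7, 8 do not contribute to this derivation.
Thus O(seal_claim), which is F(¬seal_claim): ¬seal_claim is forbidden.

Forbidden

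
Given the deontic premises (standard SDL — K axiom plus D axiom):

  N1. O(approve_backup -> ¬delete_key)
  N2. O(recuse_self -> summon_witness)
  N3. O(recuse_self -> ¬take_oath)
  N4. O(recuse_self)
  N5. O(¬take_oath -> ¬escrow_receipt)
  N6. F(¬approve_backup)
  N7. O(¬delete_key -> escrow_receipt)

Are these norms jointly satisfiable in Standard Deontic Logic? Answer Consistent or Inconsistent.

F(¬approve_backup) at premise 6 means O(approve_backup).
Applying K to premise 1 (O(approve_backup -> ¬delete_key)) and O(approve_backup) yields O(¬delete_key).
With premise 7, O(¬delete_key -> escrow_receipt), the K-axiom yields O(escrow_receipt).
Premise 5 is O(¬take_oath -> ¬escrow_receipt); contrapositively O(escrow_receipt -> take_oath). Since O(escrow_receipt) holds, K gives O(take_oath).
Premise 3 is O(recuse_self -> ¬take_oath); contrapositively O(take_oath -> ¬recuse_self). Since O(take_oath) holds, K gives O(¬recuse_self).
However, premise 4 gives O(recuse_self).
We now have both O(¬recuse_self) and O(recuse_self) — recuse_self is simultaneously obligatory and forbidden, violating the D-axiom.

Inconsistent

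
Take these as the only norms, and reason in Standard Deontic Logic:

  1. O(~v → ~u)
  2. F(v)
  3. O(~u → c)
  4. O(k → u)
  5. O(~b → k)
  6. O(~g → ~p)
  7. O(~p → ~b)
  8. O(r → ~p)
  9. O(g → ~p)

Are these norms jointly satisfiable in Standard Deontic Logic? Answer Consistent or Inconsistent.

By case analysis on ~g: premise 6 gives O(~g → ~p) and premise 9 gives O(g → ~p), so O(~p) either way.
Applying K to premise 7 (O(~p → ~b)) and O(~p) yields O(~b).
Premise 5 is O(~b → k); since O(~b), deontic closure gives O(k).
Premise 4 is O(k → u); since O(k), deontic closure gives O(u).
Premise 1, O(~v → ~u), contraposes to O(u → v); with O(u) we get O(v).
However, F(v) at premise 2 amounts to O(~v).
We now have both O(v) and O(~v) — v is simultaneously obligatory and forbidden, violating the D-axiom.

Inconsistent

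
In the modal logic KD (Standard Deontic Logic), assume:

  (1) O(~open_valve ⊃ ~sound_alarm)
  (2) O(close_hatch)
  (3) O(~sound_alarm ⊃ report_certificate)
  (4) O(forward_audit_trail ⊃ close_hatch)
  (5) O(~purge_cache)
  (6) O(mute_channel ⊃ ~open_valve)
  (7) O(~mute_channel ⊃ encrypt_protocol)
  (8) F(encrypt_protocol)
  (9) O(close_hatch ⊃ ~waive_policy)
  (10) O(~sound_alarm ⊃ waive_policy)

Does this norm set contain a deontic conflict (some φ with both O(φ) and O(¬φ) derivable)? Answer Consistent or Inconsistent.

Premise 2 gives O(close_hatch).
From O(close_hatch) and premise 9, O(close_hatch ⊃ ~waive_policy), we obtain O(~waive_policy).
The contrapositive of premise 10 (O(~sound_alarm ⊃ waive_policy)) is O(~waive_policy ⊃ sound_alarm), and O(~waive_policy) is already established, so O(sound_alarm).
Premise 1, O(~open_valve ⊃ ~sound_alarm), contraposes to O(sound_alarm ⊃ open_valve); with O(sound_alarm) we get O(open_valve).
The contrapositive of premise 6 (O(mute_channel ⊃ ~open_valve)) is O(open_valve ⊃ ~mute_channel), and O(open_valve) is already established, so O(~mute_channel).
With premise 7, O(~mute_channel ⊃ encrypt_protocol), the K-axiom yields O(encrypt_protocol).
Yet premise 8 is F(encrypt_protocol), i.e. O(~encrypt_protocol).
We now have both O(encrypt_protocol) and O(~encrypt_protocol) — encrypt_protocol is simultaneously obligatory and forbidden, violating the D-axiom.

Inconsistent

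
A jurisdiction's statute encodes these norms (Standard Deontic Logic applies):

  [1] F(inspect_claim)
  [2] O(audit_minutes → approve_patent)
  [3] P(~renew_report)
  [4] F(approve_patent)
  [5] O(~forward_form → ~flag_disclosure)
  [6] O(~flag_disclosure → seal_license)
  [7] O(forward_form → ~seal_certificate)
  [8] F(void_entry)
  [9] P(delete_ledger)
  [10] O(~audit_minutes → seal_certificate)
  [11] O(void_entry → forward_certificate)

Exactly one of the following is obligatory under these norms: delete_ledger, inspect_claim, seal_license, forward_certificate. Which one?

seal_license

F(approve_patent) at premise 4 means O(~approve_patent).
Premise 2 is O(audit_minutes → approve_patent); contrapositively O(~approve_patent → ~audit_minutes). Since O(~approve_patent) holds, K gives O(~audit_minutes).
From O(~audit_minutes) and premise 10, O(~audit_minutes → seal_certificate), we obtain O(seal_certificate).
Premise 7, O(forward_form → ~seal_certificate), contraposes to O(seal_certificate → ~forward_form); with O(seal_certificate) we get O(~forward_form).
Applying K to premise 5 (O(~forward_form → ~flag_disclosure)) and O(~forward_form) yields O(~flag_disclosure).
With premise 6, O(~flag_disclosure → seal_license), the K-axiom yields O(seal_license).
So O(seal_license) holds — seal_license is obligatory. None of the other listed options is made obligatory by any chain of premises.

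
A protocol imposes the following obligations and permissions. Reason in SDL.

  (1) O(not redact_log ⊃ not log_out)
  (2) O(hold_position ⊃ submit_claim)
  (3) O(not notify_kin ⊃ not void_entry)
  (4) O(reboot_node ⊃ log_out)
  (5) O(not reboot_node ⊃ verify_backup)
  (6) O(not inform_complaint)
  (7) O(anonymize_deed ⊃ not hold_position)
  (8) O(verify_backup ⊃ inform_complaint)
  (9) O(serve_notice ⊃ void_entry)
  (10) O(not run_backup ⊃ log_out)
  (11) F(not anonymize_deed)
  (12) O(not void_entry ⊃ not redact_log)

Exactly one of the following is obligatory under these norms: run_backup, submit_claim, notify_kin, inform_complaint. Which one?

Premise 6 states O(not inform_complaint) outright.
Premise 8 is O(verify_backup ⊃ inform_complaint); contrapositively O(not inform_complaint ⊃ not verify_backup). Since O(not inform_complaint) holds, K gives O(not verify_backup).
Premise 5, O(not reboot_node ⊃ verify_backup), contraposes to O(not verify_backup ⊃ reboot_node); with O(not verify_backup) we get O(reboot_node).
With premise 4, O(reboot_node ⊃ log_out), the K-axiom yields O(log_out).
Premise 1 is O(not redact_log ⊃ not log_out); contrapositively O(log_out ⊃ redact_log). Since O(log_out) holds, K gives O(redact_log).
Premise 12 is O(not void_entry ⊃ not redact_log); contrapositively O(redact_log ⊃ void_entry). Since O(redact_log) holds, K gives O(void_entry).
The contrapositive of premise 3 (O(not notify_kin ⊃ not void_entry)) is O(void_entry ⊃ notify_kin), and O(void_entry) is already established, so O(notify_kin).
So O(notify_kin) holds — notify_kin is obligatory. None of the other listed options is made obligatory by any chain of premises.

notify_kin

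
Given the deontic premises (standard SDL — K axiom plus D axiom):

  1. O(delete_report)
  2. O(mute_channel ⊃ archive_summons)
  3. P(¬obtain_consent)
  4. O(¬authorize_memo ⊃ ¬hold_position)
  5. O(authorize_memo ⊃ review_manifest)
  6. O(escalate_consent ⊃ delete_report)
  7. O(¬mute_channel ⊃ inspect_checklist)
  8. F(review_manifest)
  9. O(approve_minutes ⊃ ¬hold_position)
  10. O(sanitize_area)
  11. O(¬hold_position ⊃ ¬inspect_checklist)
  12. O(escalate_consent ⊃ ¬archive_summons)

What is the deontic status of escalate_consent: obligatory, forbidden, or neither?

Premise 8 is F(review_manifest), i.e. O(¬review_manifest).
Premise 5, O(authorize_memo ⊃ review_manifest), contraposes to O(¬review_manifest ⊃ ¬authorize_memo); with O(¬review_manifest) we get O(¬authorize_memo).
From O(¬authorize_memo) and premise 4, O(¬authorize_memo ⊃ ¬hold_position), we obtain O(¬hold_position).
Applying K to premise 11 (O(¬hold_position ⊃ ¬inspect_checklist)) and O(¬hold_position) yields O(¬inspect_checklist).
Premise 7 is O(¬mute_channel ⊃ inspect_checklist); contrapositively O(¬inspect_checklist ⊃ mute_channel). Since O(¬inspect_checklist) holds, K gives O(mute_channel).
From O(mute_channel) and premise 2, O(mute_channel ⊃ archive_summons), we obtain O(archive_summons).
The contrapositive of premise 12 (O(escalate_consent ⊃ ¬archive_summons)) is O(archive_summons ⊃ ¬escalate_consent), and O(archive_summons) is already established, so O(¬escalate_consent).
Premises 1, 3, 6, 9, 10 do not contribute to this derivation.
Thus O(¬escalate_consent), which is F(escalate_consent): escalate_consent is forbidden.

Forbidden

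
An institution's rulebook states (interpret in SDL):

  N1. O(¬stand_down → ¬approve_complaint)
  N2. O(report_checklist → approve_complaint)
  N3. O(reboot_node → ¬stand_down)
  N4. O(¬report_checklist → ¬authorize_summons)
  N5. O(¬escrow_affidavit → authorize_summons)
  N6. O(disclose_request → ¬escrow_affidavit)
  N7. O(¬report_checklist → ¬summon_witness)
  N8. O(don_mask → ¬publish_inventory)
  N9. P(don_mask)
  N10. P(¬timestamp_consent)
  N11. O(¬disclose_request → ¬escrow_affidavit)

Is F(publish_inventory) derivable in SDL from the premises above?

No

Premise 8 is O(don_mask → ¬publish_inventory), but O(don_mask) is not derivable from the premises (the permission P(don_mask) asserts only ¬O(¬don_mask), not O(don_mask)), so it does not yield O(¬publish_inventory).
No other premise forces O(¬publish_inventory). An ideal world satisfying every premise can still have publish_inventory true, so F(publish_inventory) is not derivable.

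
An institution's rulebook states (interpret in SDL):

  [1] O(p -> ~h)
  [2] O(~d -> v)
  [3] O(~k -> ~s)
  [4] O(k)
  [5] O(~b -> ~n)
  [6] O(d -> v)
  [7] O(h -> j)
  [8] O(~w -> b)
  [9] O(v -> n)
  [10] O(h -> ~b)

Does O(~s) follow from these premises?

Premise 3 is O(~k -> ~s), but O(~k) is not derivable from the premises, so it does not yield O(~s).
No other premise forces O(~s). An ideal world satisfying every premise can still have ~s false, so O(~s) is not derivable.

No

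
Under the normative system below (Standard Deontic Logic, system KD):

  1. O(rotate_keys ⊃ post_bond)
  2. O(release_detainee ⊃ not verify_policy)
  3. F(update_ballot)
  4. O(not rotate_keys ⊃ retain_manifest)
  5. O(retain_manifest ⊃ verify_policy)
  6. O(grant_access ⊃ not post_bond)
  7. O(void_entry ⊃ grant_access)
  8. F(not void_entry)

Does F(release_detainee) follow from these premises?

Premise 8, F(not void_entry), is equivalent to O(void_entry).
With premise 7, O(void_entry ⊃ grant_access), the K-axiom yields O(grant_access).
Premise 6 is O(grant_access ⊃ not post_bond); since O(grant_access), deontic closure gives O(not post_bond).
The contrapositive of premise 1 (O(rotate_keys ⊃ post_bond)) is O(not post_bond ⊃ not rotate_keys), and O(not post_bond) is already established, so O(not rotate_keys).
Applying K to premise 4 (O(not rotate_keys ⊃ retain_manifest)) and O(not rotate_keys) yields O(retain_manifest).
From O(retain_manifest) and premise 5, O(retain_manifest ⊃ verify_policy), we obtain O(verify_policy).
The contrapositive of premise 2 (O(release_detainee ⊃ not verify_policy)) is O(verify_policy ⊃ not release_detainee), and O(verify_policy) is already established, so O(not release_detainee).
Premise 3 does not contribute to this derivation.
So O(not release_detainee) holds, i.e. F(release_detainee). The claim follows.

Yes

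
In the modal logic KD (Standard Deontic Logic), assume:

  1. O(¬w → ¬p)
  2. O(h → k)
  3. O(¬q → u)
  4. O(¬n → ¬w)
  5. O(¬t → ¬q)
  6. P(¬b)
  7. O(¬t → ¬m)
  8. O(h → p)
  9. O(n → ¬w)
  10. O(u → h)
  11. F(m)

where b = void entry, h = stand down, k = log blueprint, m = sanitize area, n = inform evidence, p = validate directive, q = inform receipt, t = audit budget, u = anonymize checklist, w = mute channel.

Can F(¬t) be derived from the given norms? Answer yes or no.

By case analysis on n: premise 9 gives O(n → ¬w) and premise 4 gives O(¬n → ¬w), so O(¬w) either way.
Applying K to premise 1 (O(¬w → ¬p)) and O(¬w) yields O(¬p).
Premise 8 is O(h → p); contrapositively O(¬p → ¬h). Since O(¬p) holds, K gives O(¬h).
Premise 10 is O(u → h); contrapositively O(¬h → ¬u). Since O(¬h) holds, K gives O(¬u).
Premise 3, O(¬q → u), contraposes to O(¬u → q); with O(¬u) we get O(q).
Premise 5, O(¬t → ¬q), contraposes to O(q → t); with O(q) we get O(t).
Premises 2, 6, 7, 11 do not contribute to this derivation.
So O(t) holds, i.e. F(¬t). The claim follows.

Yes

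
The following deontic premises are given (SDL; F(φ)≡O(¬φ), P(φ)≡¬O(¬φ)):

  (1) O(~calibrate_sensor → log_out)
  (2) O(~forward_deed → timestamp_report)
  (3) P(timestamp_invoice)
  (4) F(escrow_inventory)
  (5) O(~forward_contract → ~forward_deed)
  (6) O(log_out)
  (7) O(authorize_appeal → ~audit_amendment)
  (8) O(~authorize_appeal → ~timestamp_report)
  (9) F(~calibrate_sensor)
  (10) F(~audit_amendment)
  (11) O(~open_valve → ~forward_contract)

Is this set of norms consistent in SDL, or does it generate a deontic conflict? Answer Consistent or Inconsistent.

Consistent

Premise 1 is O(~calibrate_sensor → log_out); even if O(log_out) held, inferring O(~calibrate_sensor) would be affirming the consequent — invalid.
So O(~calibrate_sensor) is not derivable, and the apparent clash with O(calibrate_sensor) does not arise.
A world satisfying every obligation exists (e.g. audit_amendment=true, authorize_appeal=false, calibrate_sensor=true, escrow_inventory=false, forward_contract=true, forward_deed=true, log_out=true, open_valve=true, timestamp_invoice=false, timestamp_report=false); no atom is both obligatory and forbidden, so the set is consistent.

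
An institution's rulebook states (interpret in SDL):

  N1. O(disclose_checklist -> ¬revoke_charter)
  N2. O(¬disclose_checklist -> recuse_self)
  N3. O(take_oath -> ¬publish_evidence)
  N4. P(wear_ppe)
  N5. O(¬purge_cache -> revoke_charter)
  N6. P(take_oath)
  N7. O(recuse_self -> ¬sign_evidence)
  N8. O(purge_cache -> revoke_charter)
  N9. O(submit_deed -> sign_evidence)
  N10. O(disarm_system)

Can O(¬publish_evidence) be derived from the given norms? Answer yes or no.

No

Premise 3 is O(take_oath -> ¬publish_evidence), but O(take_oath) is not derivable from the premises (the permission P(take_oath) asserts only ¬O(¬take_oath), not O(take_oath)), so it does not yield O(¬publish_evidence).
No other premise forces O(¬publish_evidence). An ideal world satisfying every premise can still have ¬publish_evidence false, so O(¬publish_evidence) is not derivable.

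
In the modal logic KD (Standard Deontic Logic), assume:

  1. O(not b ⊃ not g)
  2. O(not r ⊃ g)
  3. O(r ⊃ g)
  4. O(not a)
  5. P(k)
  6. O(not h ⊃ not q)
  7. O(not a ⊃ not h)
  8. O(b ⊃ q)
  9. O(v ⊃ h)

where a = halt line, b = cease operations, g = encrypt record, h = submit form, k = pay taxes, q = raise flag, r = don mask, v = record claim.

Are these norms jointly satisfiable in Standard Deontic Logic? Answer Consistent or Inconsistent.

Inconsistent

Premises 2 and 3 are O(not r ⊃ g) and O(r ⊃ g); every ideal world satisfies not r or r, so in either case g holds — hence O(g).
Premise 1, O(not b ⊃ not g), contraposes to O(g ⊃ b); with O(g) we get O(b).
From O(b) and premise 8, O(b ⊃ q), we obtain O(q).
The contrapositive of premise 6 (O(not h ⊃ not q)) is O(q ⊃ h), and O(q) is already established, so O(h).
Premise 7, O(not a ⊃ not h), contraposes to O(h ⊃ a); with O(h) we get O(a).
But premise 4 directly asserts O(not a).
We now have both O(a) and O(not a) — a is simultaneously obligatory and forbidden, violating the D-axiom.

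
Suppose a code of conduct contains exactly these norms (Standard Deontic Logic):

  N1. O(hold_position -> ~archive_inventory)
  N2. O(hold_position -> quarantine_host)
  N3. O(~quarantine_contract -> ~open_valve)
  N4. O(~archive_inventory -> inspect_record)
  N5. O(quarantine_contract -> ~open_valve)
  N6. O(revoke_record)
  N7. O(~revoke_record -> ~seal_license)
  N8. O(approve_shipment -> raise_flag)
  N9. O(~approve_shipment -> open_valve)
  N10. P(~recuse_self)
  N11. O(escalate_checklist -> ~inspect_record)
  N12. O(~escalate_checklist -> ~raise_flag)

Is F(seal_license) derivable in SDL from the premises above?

No

Premise 7 is O(~revoke_record -> ~seal_license), but O(~revoke_record) is not derivable from the premises, so it does not yield O(~seal_license).
No other premise forces O(~seal_license). An ideal world satisfying every premise can still have seal_license true, so F(seal_license) is not derivable.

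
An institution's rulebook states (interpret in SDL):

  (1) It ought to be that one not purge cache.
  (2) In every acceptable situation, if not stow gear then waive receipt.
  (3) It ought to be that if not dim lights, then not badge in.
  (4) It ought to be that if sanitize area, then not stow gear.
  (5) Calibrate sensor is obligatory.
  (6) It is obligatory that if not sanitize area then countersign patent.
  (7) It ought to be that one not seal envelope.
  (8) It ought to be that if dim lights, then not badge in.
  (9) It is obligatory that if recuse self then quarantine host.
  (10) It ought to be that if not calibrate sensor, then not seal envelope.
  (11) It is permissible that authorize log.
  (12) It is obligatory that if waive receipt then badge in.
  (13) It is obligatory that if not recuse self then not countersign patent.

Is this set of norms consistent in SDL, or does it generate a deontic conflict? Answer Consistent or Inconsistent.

Consistent

Premise 10 is O(¬calibrate_sensor → ¬seal_envelope); even if O(¬seal_envelope) held, inferring O(¬calibrate_sensor) would be affirming the consequent — invalid.
So O(¬calibrate_sensor) is not derivable, and the apparent clash with O(calibrate_sensor) does not arise.
A world satisfying every obligation exists (e.g. authorize_log=false, badge_in=false, calibrate_sensor=true, countersign_patent=true, dim_lights=false, purge_cache=false, quarantine_host=true, recuse_self=true, sanitize_area=false, seal_envelope=false, stow_gear=true, waive_receipt=false); no atom is both obligatory and forbidden, so the set is consistent.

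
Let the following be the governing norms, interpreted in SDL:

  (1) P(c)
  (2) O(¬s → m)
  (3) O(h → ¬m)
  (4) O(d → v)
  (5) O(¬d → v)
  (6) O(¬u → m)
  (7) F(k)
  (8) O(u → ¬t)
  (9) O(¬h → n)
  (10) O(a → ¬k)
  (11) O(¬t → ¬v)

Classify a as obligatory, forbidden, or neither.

Premise 10 is O(a → ¬k); even if O(¬k) held, inferring O(a) would be affirming the consequent — invalid.
No premise or chain of K-axiom applications forces O(a), and none forces O(¬a). So a is neither obligatory nor forbidden under these norms.

Neither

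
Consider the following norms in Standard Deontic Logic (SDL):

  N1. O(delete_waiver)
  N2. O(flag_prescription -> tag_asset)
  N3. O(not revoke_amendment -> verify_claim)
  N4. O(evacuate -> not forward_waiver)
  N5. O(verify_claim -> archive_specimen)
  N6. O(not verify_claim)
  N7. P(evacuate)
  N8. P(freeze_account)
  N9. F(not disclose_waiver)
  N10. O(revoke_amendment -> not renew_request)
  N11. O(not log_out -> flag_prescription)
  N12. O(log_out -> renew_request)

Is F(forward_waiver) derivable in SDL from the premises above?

No

Premise 4 is O(evacuate -> not forward_waiver), but O(evacuate) is not derivable from the premises (the permission P(evacuate) asserts only not O(not evacuate), not O(evacuate)), so it does not yield O(not forward_waiver).
No other premise forces O(not forward_waiver). An ideal world satisfying every premise can still have forward_waiver true, so F(forward_waiver) is not derivable.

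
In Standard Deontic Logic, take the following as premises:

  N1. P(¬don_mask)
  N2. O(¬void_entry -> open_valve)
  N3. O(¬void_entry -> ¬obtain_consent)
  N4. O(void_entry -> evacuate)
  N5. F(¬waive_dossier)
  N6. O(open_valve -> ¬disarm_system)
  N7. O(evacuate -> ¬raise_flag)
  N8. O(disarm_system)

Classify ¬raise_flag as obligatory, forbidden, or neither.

Obligatory

From premise 8 we have O(disarm_system).
The contrapositive of premise 6 (O(open_valve -> ¬disarm_system)) is O(disarm_system -> ¬open_valve), and O(disarm_system) is already established, so O(¬open_valve).
Premise 2 is O(¬void_entry -> open_valve); contrapositively O(¬open_valve -> void_entry). Since O(¬open_valve) holds, K gives O(void_entry).
Applying K to premise 4 (O(void_entry -> evacuate)) and O(void_entry) yields O(evacuate).
From O(evacuate) and premise 7, O(evacuate -> ¬raise_flag), we obtain O(¬raise_flag).
Premises 1, 3, 5 do not contribute to this derivation.
Hence ¬raise_flag is obligatory.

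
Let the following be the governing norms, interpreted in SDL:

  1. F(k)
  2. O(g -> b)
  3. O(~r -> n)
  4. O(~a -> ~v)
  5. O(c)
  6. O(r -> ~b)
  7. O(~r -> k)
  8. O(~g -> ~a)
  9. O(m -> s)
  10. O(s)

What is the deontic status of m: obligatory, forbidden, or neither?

Neither

Premise 9 is O(m -> s); even if O(s) held, inferring O(m) would be affirming the consequent — invalid.
No premise or chain of K-axiom applications forces O(m), and none forces O(~m). So m is neither obligatory nor forbidden under these norms.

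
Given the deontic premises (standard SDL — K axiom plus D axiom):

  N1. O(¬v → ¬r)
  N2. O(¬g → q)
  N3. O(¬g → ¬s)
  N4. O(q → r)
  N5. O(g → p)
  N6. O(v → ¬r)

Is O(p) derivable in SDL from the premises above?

Premises 1 and 6 cover both cases: O(¬v → ¬r) and O(v → ¬r). Since ¬v ∨ v is a tautology, O(¬r) follows.
Premise 4 is O(q → r); contrapositively O(¬r → ¬q). Since O(¬r) holds, K gives O(¬q).
Premise 2, O(¬g → q), contraposes to O(¬q → g); with O(¬q) we get O(g).
From O(g) and premise 5, O(g → p), we obtain O(p).
Premise 3 does not contribute to this derivation.
So O(p) follows.

Yes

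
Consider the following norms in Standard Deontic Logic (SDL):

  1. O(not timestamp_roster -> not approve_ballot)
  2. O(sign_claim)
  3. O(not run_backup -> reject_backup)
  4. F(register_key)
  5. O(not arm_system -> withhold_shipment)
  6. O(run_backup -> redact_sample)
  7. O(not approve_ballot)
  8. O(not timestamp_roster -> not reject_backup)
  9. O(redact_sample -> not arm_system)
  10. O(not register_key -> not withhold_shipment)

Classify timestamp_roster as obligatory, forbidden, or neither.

Obligatory

Premise 4 is F(register_key), i.e. O(not register_key).
From O(not register_key) and premise 10, O(not register_key -> not withhold_shipment), we obtain O(not withhold_shipment).
Premise 5 is O(not arm_system -> withhold_shipment); contrapositively O(not withhold_shipment -> arm_system). Since O(not withhold_shipment) holds, K gives O(arm_system).
Premise 9, O(redact_sample -> not arm_system), contraposes to O(arm_system -> not redact_sample); with O(arm_system) we get O(not redact_sample).
Premise 6, O(run_backup -> redact_sample), contraposes to O(not redact_sample -> not run_backup); with O(not redact_sample) we get O(not run_backup).
With premise 3, O(not run_backup -> reject_backup), the K-axiom yields O(reject_backup).
The contrapositive of premise 8 (O(not timestamp_roster -> not reject_backup)) is O(reject_backup -> timestamp_roster), and O(reject_backup) is already established, so O(timestamp_roster).
Premises 1, 2, 7 do not contribute to this derivation.
Hence timestamp_roster is obligatory.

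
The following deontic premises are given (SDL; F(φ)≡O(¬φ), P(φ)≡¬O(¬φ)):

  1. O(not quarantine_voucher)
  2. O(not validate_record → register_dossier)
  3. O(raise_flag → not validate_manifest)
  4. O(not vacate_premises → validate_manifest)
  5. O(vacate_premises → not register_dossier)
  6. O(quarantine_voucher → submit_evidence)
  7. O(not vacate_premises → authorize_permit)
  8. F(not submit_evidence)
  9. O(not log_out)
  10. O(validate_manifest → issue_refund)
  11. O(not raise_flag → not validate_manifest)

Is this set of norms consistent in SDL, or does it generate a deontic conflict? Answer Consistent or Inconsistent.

Consistent

Premise 6 is O(quarantine_voucher → submit_evidence); even if O(submit_evidence) held, inferring O(quarantine_voucher) would be affirming the consequent — invalid.
So O(quarantine_voucher) is not derivable, and the apparent clash with O(not quarantine_voucher) does not arise.
A world satisfying every obligation exists (e.g. authorize_permit=false, issue_refund=false, log_out=false, quarantine_voucher=false, raise_flag=false, register_dossier=false, submit_evidence=true, vacate_premises=true, validate_manifest=false, validate_record=true); no atom is both obligatory and forbidden, so the set is consistent.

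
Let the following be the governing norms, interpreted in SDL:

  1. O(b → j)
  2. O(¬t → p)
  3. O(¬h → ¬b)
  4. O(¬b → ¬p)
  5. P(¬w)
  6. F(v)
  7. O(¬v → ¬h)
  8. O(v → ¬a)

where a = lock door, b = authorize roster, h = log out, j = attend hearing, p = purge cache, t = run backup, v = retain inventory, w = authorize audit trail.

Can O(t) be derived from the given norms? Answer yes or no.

F(v) at premise 6 means O(¬v).
Applying K to premise 7 (O(¬v → ¬h)) and O(¬v) yields O(¬h).
Applying K to premise 3 (O(¬h → ¬b)) and O(¬h) yields O(¬b).
With premise 4, O(¬b → ¬p), the K-axiom yields O(¬p).
Premise 2, O(¬t → p), contraposes to O(¬p → t); with O(¬p) we get O(t).
Premises 1, 5, 8 do not contribute to this derivation.
So O(t) follows.

Yes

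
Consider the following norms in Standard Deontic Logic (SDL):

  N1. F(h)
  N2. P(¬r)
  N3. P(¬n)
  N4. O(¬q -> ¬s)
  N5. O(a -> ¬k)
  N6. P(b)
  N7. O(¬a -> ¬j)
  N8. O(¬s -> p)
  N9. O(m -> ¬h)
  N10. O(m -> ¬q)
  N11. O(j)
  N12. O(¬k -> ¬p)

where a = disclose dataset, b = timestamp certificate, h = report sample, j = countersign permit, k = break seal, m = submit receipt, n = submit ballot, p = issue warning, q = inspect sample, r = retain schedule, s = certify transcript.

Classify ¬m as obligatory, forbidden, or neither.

Premise 11 states O(j) outright.
Premise 7 is O(¬a -> ¬j); contrapositively O(j -> a). Since O(j) holds, K gives O(a).
Applying K to premise 5 (O(a -> ¬k)) and O(a) yields O(¬k).
Applying K to premise 12 (O(¬k -> ¬p)) and O(¬k) yields O(¬p).
Premise 8 is O(¬s -> p); contrapositively O(¬p -> s). Since O(¬p) holds, K gives O(s).
Premise 4 is O(¬q -> ¬s); contrapositively O(s -> q). Since O(s) holds, K gives O(q).
The contrapositive of premise 10 (O(m -> ¬q)) is O(q -> ¬m), and O(q) is already established, so O(¬m).
Premises 1, 2, 3, 6, 9 do not contribute to this derivation.
Hence ¬m is obligatory.

Obligatory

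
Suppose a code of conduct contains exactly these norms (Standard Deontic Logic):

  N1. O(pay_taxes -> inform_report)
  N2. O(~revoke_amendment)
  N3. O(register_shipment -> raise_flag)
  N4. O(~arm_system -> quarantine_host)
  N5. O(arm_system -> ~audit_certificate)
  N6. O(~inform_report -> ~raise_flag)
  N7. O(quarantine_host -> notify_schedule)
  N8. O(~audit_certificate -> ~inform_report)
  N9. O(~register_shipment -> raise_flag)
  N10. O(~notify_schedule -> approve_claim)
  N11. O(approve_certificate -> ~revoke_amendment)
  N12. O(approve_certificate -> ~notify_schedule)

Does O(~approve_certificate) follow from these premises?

Yes

Premises 9 and 3 are O(~register_shipment -> raise_flag) and O(register_shipment -> raise_flag); every ideal world satisfies ~register_shipment or register_shipment, so in either case raise_flag holds — hence O(raise_flag).
The contrapositive of premise 6 (O(~inform_report -> ~raise_flag)) is O(raise_flag -> inform_report), and O(raise_flag) is already established, so O(inform_report).
Premise 8 is O(~audit_certificate -> ~inform_report); contrapositively O(inform_report -> audit_certificate). Since O(inform_report) holds, K gives O(audit_certificate).
Premise 5 is O(arm_system -> ~audit_certificate); contrapositively O(audit_certificate -> ~arm_system). Since O(audit_certificate) holds, K gives O(~arm_system).
From O(~arm_system) and premise 4, O(~arm_system -> quarantine_host), we obtain O(quarantine_host).
Premise 7 is O(quarantine_host -> notify_schedule); since O(quarantine_host), deontic closure gives O(notify_schedule).
Premise 12, O(approve_certificate -> ~notify_schedule), contraposes to O(notify_schedule -> ~approve_certificate); with O(notify_schedule) we get O(~approve_certificate).
Premises 1, 2, 10, 11 do not contribute to this derivation.
So O(~approve_certificate) follows.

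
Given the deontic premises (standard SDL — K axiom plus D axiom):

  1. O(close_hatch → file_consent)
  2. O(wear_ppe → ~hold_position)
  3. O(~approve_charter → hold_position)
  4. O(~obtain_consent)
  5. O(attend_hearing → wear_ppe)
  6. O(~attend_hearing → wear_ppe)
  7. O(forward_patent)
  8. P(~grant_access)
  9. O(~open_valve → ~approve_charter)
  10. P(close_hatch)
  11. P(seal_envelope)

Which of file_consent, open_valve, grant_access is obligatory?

Premises 5 and 6 cover both cases: O(attend_hearing → wear_ppe) and O(~attend_hearing → wear_ppe). Since attend_hearing ∨ ~attend_hearing is a tautology, O(wear_ppe) follows.
Applying K to premise 2 (O(wear_ppe → ~hold_position)) and O(wear_ppe) yields O(~hold_position).
Premise 3, O(~approve_charter → hold_position), contraposes to O(~hold_position → approve_charter); with O(~hold_position) we get O(approve_charter).
Premise 9 is O(~open_valve → ~approve_charter); contrapositively O(approve_charter → open_valve). Since O(approve_charter) holds, K gives O(open_valve).
So O(open_valve) holds — open_valve is obligatory. None of the other listed options is made obligatory by any chain of premises.

open_valve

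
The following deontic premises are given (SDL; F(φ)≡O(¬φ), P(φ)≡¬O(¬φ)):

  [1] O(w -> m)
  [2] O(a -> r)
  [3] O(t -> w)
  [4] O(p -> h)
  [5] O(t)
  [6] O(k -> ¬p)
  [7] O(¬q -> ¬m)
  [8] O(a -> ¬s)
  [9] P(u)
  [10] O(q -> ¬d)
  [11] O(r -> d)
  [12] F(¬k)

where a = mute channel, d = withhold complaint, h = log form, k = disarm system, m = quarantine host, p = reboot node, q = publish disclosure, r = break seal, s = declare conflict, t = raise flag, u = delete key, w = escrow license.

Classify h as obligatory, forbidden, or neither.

Neither

Premise 4 is O(p -> h), but O(p) is not derivable from the premises, so it does not yield O(h).
No premise or chain of K-axiom applications forces O(h), and none forces O(¬h). So h is neither obligatory nor forbidden under these norms.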